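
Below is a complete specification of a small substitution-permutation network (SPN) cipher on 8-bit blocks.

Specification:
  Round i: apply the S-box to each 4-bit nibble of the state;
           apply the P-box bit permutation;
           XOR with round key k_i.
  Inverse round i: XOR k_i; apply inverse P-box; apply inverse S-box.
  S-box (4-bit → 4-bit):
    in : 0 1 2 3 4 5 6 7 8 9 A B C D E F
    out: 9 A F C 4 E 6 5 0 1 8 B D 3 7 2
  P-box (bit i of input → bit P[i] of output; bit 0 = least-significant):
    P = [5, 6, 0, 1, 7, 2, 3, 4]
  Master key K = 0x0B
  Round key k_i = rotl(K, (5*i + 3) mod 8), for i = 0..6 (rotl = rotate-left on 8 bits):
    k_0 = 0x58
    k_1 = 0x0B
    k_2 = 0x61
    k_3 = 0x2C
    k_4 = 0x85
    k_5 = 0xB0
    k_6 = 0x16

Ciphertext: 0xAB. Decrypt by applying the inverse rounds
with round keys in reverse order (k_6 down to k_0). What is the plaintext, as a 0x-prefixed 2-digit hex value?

s_0 = ciphertext = 0xAB
s_1 = InvRound(s_0, k_6) = 0x27
s_2 = InvRound(s_1, k_5) = 0xB3
s_3 = InvRound(s_2, k_4) = 0x10
s_4 = InvRound(s_3, k_3) = 0x59
s_5 = InvRound(s_4, k_2) = 0x39
s_6 = InvRound(s_5, k_1) = 0xA0
s_7 = InvRound(s_6, k_0) = 0xCD

0xCD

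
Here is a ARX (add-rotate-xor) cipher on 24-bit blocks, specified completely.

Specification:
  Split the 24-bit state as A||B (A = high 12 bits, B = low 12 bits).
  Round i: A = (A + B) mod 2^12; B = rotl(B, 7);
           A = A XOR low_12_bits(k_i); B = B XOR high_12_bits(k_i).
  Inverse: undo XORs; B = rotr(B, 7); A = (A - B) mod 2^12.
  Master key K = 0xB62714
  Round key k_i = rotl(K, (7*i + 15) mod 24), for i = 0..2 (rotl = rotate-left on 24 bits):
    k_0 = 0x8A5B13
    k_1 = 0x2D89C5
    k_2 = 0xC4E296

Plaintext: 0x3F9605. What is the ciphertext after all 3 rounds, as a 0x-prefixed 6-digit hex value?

s_0 = plaintext = 0x3F9605
s_1 = Round(s_0, k_0) = 0x2EDA15
s_2 = Round(s_1, k_1) = 0x4C7808
s_3 = Round(s_2, k_2) = 0xE5980E

0xE5980E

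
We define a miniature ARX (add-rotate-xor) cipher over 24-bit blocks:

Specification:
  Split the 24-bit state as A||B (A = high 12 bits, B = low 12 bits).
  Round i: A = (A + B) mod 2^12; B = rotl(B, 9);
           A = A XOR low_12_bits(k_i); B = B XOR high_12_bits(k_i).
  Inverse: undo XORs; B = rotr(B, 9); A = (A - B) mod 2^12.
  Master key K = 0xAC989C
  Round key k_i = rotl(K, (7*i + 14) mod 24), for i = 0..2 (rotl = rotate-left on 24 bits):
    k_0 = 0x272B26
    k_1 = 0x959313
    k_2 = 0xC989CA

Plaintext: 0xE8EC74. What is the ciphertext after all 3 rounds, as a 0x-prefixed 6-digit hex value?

0x69309C

s_0 = plaintext = 0xE8EC74
s_1 = Round(s_0, k_0) = 0x024BFC
s_2 = Round(s_1, k_1) = 0xF33026
s_3 = Round(s_2, k_2) = 0x69309C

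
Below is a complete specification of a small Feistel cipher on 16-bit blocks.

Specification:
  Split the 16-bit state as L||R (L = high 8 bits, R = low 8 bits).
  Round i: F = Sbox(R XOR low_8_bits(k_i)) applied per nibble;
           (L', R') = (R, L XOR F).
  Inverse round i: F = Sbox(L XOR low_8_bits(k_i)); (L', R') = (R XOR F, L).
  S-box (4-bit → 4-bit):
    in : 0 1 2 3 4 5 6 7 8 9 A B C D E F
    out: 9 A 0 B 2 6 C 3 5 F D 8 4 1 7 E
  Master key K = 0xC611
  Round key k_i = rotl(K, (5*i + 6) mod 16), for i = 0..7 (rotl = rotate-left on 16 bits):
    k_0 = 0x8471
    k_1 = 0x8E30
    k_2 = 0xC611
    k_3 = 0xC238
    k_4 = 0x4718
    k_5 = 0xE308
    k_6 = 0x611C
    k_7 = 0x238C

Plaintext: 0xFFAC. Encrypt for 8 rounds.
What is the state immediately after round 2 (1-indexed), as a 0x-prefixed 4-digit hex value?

0xEEBB

s_0 = plaintext = 0xFFAC
s_1 = Round(s_0, k_0) = 0xACEE
s_2 = Round(s_1, k_1) = 0xEEBB
s_3 = Round(s_2, k_2) = 0xBB33
s_4 = Round(s_3, k_3) = 0x3323
s_5 = Round(s_4, k_4) = 0x238B
s_6 = Round(s_5, k_5) = 0x8B78
s_7 = Round(s_6, k_6) = 0x7849
s_8 = Round(s_7, k_7) = 0x493E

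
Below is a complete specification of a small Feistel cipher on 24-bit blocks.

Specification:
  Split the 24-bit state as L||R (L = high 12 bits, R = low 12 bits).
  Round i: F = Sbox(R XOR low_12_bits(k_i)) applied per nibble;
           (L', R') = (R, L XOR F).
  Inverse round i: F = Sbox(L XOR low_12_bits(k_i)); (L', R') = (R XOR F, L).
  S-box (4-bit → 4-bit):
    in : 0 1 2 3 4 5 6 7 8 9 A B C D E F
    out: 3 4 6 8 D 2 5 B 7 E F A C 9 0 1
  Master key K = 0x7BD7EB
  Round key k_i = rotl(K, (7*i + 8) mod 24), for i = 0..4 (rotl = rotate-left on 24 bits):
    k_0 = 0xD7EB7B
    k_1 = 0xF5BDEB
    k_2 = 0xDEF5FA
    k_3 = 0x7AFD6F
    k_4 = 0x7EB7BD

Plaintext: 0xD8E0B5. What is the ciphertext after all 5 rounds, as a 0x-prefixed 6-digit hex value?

0xD3079E

s_0 = plaintext = 0xD8E0B5
s_1 = Round(s_0, k_0) = 0x0B574E
s_2 = Round(s_1, k_1) = 0x74EF47
s_3 = Round(s_2, k_2) = 0xF478E7
s_4 = Round(s_3, k_3) = 0x8E7D30
s_5 = Round(s_4, k_4) = 0xD3079E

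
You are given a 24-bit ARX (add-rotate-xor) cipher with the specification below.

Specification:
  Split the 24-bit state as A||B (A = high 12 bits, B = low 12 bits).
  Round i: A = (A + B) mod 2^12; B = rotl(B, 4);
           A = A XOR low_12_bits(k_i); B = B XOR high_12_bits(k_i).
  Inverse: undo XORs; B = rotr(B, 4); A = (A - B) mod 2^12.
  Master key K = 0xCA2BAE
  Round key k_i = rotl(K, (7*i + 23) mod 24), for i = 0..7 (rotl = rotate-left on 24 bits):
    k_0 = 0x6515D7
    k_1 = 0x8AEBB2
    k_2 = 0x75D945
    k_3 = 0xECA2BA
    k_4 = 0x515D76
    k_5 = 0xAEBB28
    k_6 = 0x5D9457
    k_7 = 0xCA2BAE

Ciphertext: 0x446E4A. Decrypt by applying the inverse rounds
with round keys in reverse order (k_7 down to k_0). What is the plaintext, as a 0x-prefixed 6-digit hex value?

s_0 = ciphertext = 0x446E4A
s_1 = InvRound(s_0, k_7) = 0x7BA82E
s_2 = InvRound(s_1, k_6) = 0xC0E7DF
s_3 = InvRound(s_2, k_5) = 0x2534D3
s_4 = InvRound(s_3, k_4) = 0x90961C
s_5 = InvRound(s_4, k_3) = 0x52668D
s_6 = InvRound(s_5, k_2) = 0xC4601D
s_7 = InvRound(s_6, k_1) = 0x46938B
s_8 = InvRound(s_7, k_0) = 0x761A5D

0x761A5D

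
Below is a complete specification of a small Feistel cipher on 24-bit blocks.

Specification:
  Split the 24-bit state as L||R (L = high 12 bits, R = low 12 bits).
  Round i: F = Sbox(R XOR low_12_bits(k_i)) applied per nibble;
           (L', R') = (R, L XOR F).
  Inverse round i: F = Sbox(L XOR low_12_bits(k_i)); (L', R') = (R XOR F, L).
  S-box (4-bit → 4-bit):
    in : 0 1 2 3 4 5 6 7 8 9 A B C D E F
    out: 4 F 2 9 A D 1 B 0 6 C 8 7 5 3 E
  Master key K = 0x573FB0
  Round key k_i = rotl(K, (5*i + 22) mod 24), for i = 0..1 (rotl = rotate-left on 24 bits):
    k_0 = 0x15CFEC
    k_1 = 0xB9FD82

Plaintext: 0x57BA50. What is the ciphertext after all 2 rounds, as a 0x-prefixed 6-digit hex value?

s_0 = plaintext = 0x57BA50
s_1 = Round(s_0, k_0) = 0xA508FC
s_2 = Round(s_1, k_1) = 0x8FC7E3

0x8FC7E3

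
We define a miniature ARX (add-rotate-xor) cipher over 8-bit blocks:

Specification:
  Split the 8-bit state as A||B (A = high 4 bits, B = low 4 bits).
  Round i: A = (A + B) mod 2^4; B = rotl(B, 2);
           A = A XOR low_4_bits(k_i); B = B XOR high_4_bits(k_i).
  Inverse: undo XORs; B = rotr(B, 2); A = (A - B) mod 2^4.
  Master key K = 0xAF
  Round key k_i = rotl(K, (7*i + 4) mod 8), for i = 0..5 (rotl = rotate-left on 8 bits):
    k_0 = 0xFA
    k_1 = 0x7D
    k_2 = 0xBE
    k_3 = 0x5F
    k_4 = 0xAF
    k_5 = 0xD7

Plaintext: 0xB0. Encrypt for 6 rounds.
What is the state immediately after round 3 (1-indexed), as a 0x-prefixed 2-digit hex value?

s_0 = plaintext = 0xB0
s_1 = Round(s_0, k_0) = 0x1F
s_2 = Round(s_1, k_1) = 0xD8
s_3 = Round(s_2, k_2) = 0xB9
s_4 = Round(s_3, k_3) = 0xB3
s_5 = Round(s_4, k_4) = 0x16
s_6 = Round(s_5, k_5) = 0x04

0xB9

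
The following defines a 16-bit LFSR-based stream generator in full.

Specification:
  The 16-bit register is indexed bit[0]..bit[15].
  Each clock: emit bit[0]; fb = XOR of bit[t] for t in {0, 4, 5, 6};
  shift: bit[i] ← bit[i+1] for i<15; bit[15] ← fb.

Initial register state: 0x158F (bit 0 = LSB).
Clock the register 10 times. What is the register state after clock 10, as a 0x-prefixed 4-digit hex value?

0x0B45

reg_0 = 0x158F
clock 1: out=1, reg = 0x8AC7
clock 2: out=1, reg = 0x4563
clock 3: out=1, reg = 0xA2B1
clock 4: out=1, reg = 0xD158
clock 5: out=0, reg = 0x68AC
clock 6: out=0, reg = 0xB456
clock 7: out=0, reg = 0x5A2B
clock 8: out=1, reg = 0x2D15
clock 9: out=1, reg = 0x168A
clock 10: out=0, reg = 0x0B45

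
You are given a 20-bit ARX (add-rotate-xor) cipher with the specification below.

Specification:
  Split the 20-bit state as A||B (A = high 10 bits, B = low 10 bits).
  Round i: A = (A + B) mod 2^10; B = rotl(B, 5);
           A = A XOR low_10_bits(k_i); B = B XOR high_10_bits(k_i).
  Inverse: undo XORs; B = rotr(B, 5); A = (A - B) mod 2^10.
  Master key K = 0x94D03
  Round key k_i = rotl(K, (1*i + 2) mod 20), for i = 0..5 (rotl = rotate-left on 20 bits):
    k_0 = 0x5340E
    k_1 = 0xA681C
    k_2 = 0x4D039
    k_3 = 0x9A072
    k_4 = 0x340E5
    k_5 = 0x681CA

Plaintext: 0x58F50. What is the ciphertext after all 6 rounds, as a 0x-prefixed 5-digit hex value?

0x96327

s_0 = plaintext = 0x58F50
s_1 = Round(s_0, k_0) = 0x2F757
s_2 = Round(s_1, k_1) = 0x02060
s_3 = Round(s_2, k_2) = 0x14537
s_4 = Round(s_3, k_3) = 0x7E881
s_5 = Round(s_4, k_4) = 0xA78F4
s_6 = Round(s_5, k_5) = 0x96327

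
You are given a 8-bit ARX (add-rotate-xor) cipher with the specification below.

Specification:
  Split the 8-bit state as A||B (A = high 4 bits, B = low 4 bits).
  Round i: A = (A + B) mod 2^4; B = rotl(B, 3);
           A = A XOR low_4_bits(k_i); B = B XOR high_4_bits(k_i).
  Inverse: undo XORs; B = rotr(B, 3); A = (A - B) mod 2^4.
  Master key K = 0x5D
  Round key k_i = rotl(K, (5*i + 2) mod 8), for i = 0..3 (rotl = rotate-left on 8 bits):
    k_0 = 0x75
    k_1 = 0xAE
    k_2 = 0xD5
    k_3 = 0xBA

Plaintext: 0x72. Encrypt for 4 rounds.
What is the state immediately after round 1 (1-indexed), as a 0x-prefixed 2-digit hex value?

0xC6

s_0 = plaintext = 0x72
s_1 = Round(s_0, k_0) = 0xC6
s_2 = Round(s_1, k_1) = 0xC9
s_3 = Round(s_2, k_2) = 0x01
s_4 = Round(s_3, k_3) = 0xB3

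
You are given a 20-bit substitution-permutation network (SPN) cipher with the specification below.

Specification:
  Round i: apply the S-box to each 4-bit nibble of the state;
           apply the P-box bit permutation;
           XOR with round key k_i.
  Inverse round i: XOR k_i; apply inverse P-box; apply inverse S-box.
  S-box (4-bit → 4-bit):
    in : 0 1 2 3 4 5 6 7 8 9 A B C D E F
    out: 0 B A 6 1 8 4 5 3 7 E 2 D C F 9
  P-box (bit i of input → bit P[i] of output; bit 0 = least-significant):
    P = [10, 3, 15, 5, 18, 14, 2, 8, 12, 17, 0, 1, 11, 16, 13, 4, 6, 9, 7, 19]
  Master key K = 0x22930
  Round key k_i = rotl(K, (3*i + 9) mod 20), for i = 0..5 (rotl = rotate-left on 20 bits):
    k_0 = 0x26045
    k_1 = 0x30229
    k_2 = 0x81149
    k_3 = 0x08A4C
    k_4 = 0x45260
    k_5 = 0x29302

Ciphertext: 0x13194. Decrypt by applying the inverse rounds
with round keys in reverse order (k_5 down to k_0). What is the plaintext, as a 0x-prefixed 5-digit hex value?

s_0 = ciphertext = 0x13194
s_1 = InvRound(s_0, k_5) = 0x3A266
s_2 = InvRound(s_1, k_4) = 0x03196
s_3 = InvRound(s_2, k_3) = 0x9CF53
s_4 = InvRound(s_3, k_2) = 0xB1FB9
s_5 = InvRound(s_4, k_1) = 0xDF454
s_6 = InvRound(s_5, k_0) = 0x52947

0x52947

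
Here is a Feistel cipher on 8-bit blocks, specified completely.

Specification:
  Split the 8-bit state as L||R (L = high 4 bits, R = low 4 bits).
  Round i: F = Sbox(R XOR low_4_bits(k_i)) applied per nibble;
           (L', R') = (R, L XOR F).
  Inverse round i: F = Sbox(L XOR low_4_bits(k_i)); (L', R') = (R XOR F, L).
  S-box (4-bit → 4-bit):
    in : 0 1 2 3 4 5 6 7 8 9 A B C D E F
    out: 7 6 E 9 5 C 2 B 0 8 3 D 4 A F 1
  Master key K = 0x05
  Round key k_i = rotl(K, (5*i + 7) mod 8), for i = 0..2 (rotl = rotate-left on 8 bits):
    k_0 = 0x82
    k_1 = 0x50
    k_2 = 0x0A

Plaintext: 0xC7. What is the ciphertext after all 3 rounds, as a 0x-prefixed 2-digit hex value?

s_0 = plaintext = 0xC7
s_1 = Round(s_0, k_0) = 0x70
s_2 = Round(s_1, k_1) = 0x00
s_3 = Round(s_2, k_2) = 0x03

0x03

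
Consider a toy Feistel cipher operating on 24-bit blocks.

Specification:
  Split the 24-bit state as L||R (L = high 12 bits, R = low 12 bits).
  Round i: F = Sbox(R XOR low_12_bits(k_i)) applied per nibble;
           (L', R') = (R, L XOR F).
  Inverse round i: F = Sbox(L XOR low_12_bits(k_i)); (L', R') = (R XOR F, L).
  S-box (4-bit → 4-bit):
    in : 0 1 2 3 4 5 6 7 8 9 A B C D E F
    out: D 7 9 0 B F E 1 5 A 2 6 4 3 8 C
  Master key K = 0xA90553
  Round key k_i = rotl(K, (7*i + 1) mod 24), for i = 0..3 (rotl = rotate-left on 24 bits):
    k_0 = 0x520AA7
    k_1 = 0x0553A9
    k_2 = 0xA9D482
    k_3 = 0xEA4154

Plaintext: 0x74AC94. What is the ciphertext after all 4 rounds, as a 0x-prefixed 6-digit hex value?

s_0 = plaintext = 0x74AC94
s_1 = Round(s_0, k_0) = 0xC9494A
s_2 = Round(s_1, k_1) = 0x94AE14
s_3 = Round(s_2, k_2) = 0xE14BE4
s_4 = Round(s_3, k_3) = 0xBE4C79

0xBE4C79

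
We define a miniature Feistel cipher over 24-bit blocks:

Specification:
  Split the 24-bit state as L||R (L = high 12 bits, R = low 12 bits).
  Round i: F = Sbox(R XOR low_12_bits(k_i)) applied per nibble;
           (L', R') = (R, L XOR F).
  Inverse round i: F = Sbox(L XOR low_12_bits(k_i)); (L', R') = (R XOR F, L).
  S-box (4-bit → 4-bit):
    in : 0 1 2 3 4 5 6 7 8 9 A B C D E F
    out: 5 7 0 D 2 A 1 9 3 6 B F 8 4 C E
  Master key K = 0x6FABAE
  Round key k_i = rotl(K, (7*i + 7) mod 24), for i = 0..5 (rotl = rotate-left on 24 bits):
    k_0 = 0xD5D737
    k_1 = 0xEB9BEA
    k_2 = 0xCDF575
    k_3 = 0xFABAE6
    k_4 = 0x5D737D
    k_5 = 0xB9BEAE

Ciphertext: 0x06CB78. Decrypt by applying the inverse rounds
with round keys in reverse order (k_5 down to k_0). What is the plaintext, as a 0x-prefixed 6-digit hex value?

s_0 = ciphertext = 0x06CB78
s_1 = InvRound(s_0, k_5) = 0x7F806C
s_2 = InvRound(s_1, k_4) = 0x2567F8
s_3 = InvRound(s_2, k_3) = 0x40D256
s_4 = InvRound(s_3, k_2) = 0x5C540D
s_5 = InvRound(s_4, k_1) = 0x8035C5
s_6 = InvRound(s_5, k_0) = 0xB17803

0xB17803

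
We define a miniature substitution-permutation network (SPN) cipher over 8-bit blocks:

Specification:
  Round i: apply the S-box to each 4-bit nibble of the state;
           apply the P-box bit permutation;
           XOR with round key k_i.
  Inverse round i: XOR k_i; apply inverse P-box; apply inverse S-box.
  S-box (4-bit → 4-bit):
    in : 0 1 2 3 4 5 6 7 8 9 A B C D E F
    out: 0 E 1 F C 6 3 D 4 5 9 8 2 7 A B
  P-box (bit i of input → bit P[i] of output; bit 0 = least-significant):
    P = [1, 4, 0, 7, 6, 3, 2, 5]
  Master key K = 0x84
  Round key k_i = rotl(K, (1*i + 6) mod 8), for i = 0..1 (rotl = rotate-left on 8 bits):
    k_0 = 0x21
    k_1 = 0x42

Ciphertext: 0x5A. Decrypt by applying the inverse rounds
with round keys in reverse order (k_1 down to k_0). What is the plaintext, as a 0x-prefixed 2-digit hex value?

s_0 = ciphertext = 0x5A
s_1 = InvRound(s_0, k_1) = 0xCC
s_2 = InvRound(s_1, k_0) = 0x34

0x34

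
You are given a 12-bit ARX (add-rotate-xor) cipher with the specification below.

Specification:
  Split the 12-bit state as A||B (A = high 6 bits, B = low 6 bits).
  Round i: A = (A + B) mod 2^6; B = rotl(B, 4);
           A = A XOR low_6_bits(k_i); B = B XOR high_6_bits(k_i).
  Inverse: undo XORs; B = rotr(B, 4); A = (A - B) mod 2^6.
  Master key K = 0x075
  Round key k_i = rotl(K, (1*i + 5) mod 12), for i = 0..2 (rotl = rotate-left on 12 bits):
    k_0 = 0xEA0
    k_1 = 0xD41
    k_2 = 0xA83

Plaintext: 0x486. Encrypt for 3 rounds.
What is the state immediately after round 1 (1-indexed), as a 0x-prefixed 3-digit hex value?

0xE1B

s_0 = plaintext = 0x486
s_1 = Round(s_0, k_0) = 0xE1B
s_2 = Round(s_1, k_1) = 0x483
s_3 = Round(s_2, k_2) = 0x59A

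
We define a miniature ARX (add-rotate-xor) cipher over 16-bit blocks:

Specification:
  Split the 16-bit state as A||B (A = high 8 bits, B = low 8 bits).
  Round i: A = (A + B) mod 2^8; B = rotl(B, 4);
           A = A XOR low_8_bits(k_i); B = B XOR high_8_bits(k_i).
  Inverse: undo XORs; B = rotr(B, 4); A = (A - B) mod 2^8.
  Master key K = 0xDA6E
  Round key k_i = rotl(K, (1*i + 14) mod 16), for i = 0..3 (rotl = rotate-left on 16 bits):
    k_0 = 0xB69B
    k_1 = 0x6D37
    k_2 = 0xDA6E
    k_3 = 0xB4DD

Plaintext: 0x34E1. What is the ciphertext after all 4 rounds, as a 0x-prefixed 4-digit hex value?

0xF7FE

s_0 = plaintext = 0x34E1
s_1 = Round(s_0, k_0) = 0x8EA8
s_2 = Round(s_1, k_1) = 0x01E7
s_3 = Round(s_2, k_2) = 0x86A4
s_4 = Round(s_3, k_3) = 0xF7FE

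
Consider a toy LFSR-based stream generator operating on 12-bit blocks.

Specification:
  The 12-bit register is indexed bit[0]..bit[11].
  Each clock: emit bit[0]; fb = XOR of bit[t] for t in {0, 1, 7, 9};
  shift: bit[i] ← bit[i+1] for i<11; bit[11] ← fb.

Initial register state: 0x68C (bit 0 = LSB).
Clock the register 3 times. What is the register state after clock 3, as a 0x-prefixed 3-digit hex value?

reg_0 = 0x68C
clock 1: out=0, reg = 0x346
clock 2: out=0, reg = 0x1A3
clock 3: out=1, reg = 0x8D1

0x8D1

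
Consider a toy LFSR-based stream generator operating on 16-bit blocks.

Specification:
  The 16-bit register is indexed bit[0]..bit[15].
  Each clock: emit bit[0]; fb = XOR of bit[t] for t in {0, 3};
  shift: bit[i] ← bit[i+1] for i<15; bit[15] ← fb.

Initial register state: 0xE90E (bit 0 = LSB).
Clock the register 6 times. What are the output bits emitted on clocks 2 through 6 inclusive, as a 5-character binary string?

reg_0 = 0xE90E
clock 1: out=0, reg = 0xF487
clock 2: out=1, reg = 0xFA43
clock 3: out=1, reg = 0xFD21
clock 4: out=1, reg = 0xFE90
clock 5: out=0, reg = 0x7F48
clock 6: out=0, reg = 0xBFA4

11100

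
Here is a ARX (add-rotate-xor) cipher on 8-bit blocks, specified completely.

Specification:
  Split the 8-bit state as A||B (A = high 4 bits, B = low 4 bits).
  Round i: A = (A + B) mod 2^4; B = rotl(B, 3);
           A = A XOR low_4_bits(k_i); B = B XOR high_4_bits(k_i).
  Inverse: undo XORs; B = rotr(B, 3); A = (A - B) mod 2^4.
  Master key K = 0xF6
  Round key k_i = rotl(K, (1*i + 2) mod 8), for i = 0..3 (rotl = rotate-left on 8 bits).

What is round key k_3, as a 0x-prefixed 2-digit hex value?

K = 0xF6
k_0 = rotl(K, (1*0+2) mod 8) = rotl(K, 2) = 0xDB
k_1 = rotl(K, (1*1+2) mod 8) = rotl(K, 3) = 0xB7
k_2 = rotl(K, (1*2+2) mod 8) = rotl(K, 4) = 0x6F
k_3 = rotl(K, (1*3+2) mod 8) = rotl(K, 5) = 0xDE

0xDE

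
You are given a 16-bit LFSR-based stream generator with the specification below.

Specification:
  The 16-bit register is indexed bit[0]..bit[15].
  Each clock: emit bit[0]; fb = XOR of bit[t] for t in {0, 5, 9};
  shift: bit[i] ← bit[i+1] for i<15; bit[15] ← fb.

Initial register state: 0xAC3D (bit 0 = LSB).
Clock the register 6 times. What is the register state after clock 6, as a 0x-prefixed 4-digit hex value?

reg_0 = 0xAC3D
clock 1: out=1, reg = 0x561E
clock 2: out=0, reg = 0xAB0F
clock 3: out=1, reg = 0x5587
clock 4: out=1, reg = 0xAAC3
clock 5: out=1, reg = 0x5561
clock 6: out=1, reg = 0x2AB0

0x2AB0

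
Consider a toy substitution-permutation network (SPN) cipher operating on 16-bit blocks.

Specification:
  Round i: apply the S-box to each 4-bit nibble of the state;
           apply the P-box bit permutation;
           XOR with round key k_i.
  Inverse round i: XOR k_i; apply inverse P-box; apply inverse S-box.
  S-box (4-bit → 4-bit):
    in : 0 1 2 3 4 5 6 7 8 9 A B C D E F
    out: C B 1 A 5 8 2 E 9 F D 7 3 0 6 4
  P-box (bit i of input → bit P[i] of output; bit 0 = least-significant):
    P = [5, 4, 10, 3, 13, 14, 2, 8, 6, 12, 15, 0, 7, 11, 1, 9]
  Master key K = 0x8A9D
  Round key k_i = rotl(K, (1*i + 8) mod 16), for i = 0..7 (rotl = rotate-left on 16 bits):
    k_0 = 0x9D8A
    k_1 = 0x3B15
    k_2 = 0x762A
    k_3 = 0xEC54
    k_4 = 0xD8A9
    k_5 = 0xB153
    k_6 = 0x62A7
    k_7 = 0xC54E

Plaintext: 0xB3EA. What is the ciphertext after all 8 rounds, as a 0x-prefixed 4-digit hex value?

s_0 = plaintext = 0xB3EA
s_1 = Round(s_0, k_0) = 0xC125
s_2 = Round(s_1, k_1) = 0x03DC
s_3 = Round(s_2, k_2) = 0x6419
s_4 = Round(s_3, k_3) = 0x012C
s_5 = Round(s_4, k_4) = 0xEADA
s_6 = Round(s_5, k_5) = 0x3D38
s_7 = Round(s_6, k_6) = 0x298F
s_8 = Round(s_7, k_7) = 0x708F

0x708F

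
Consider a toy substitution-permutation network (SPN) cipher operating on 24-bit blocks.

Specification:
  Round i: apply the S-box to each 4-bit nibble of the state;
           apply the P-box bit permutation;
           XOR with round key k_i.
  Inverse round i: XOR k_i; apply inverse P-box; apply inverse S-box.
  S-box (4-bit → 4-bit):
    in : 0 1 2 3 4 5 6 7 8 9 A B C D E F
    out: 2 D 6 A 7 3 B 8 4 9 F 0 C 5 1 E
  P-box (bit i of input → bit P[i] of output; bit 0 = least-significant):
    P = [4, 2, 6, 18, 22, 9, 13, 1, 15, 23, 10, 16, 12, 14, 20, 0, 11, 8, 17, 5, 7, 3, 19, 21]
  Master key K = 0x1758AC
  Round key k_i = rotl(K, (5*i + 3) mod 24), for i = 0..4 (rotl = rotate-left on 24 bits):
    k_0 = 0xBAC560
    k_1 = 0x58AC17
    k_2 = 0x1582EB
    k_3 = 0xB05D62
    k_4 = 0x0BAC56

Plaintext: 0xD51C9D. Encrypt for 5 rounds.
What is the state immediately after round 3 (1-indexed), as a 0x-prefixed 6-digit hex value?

s_0 = plaintext = 0xD51C9D
s_1 = Round(s_0, k_0) = 0xE3D8B3
s_2 = Round(s_1, k_1) = 0x4CB9B3
s_3 = Round(s_2, k_2) = 0x1A0247
s_4 = Round(s_3, k_3) = 0x5E32C2
s_5 = Round(s_4, k_4) = 0x8BC099

0x1A0247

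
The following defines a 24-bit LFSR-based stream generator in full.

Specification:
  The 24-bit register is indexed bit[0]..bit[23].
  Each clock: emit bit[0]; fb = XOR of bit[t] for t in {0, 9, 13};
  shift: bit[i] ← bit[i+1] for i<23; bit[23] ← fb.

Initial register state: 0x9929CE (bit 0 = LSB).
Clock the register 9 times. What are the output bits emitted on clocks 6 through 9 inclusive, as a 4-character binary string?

0111

reg_0 = 0x9929CE
clock 1: out=0, reg = 0xCC94E7
clock 2: out=1, reg = 0xE64A73
clock 3: out=1, reg = 0x732539
clock 4: out=1, reg = 0x39929C
clock 5: out=0, reg = 0x9CC94E
clock 6: out=0, reg = 0x4E64A7
clock 7: out=1, reg = 0x273253
clock 8: out=1, reg = 0x939929
clock 9: out=1, reg = 0xC9CC94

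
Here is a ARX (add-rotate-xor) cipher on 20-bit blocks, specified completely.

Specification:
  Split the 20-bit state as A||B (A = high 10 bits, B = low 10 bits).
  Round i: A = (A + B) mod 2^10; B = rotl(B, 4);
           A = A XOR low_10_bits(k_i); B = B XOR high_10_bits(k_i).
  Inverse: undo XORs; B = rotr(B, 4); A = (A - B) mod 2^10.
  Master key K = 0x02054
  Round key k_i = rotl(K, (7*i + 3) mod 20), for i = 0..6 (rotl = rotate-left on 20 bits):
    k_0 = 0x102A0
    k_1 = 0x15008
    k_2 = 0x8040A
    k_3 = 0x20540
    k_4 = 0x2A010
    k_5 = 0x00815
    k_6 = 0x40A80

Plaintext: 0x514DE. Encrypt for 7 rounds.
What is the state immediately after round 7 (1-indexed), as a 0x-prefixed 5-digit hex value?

s_0 = plaintext = 0x514DE
s_1 = Round(s_0, k_0) = 0x20DA3
s_2 = Round(s_1, k_1) = 0x8BA62
s_3 = Round(s_2, k_2) = 0x26828
s_4 = Round(s_3, k_3) = 0x60A01
s_5 = Round(s_4, k_4) = 0xE4CB0
s_6 = Round(s_5, k_5) = 0x15B00
s_7 = Round(s_6, k_6) = 0x7590E

0x7590E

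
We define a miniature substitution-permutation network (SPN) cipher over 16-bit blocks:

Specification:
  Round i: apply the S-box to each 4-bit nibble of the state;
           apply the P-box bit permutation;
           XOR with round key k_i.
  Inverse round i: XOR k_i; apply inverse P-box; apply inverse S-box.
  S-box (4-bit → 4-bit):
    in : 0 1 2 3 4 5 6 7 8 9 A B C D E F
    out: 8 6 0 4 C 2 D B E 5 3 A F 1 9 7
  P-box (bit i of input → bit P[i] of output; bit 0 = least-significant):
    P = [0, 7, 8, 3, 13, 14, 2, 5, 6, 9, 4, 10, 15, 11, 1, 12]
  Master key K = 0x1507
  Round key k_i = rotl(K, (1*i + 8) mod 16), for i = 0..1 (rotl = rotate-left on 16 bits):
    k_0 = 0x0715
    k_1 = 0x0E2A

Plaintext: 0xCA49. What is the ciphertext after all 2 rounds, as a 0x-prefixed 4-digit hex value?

s_0 = plaintext = 0xCA49
s_1 = Round(s_0, k_0) = 0x9C72
s_2 = Round(s_1, k_1) = 0xE858

0xE858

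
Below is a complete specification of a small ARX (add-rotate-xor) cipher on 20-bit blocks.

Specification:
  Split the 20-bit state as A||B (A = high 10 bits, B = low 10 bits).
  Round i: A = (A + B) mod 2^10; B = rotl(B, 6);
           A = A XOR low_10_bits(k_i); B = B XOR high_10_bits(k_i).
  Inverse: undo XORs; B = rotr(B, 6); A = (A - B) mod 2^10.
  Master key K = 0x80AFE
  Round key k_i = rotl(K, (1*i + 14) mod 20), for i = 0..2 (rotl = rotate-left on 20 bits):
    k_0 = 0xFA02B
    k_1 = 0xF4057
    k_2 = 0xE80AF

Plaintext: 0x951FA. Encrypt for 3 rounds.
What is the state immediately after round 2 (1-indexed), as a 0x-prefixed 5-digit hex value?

0x62E07

s_0 = plaintext = 0x951FA
s_1 = Round(s_0, k_0) = 0x19577
s_2 = Round(s_1, k_1) = 0x62E07
s_3 = Round(s_2, k_2) = 0xCF640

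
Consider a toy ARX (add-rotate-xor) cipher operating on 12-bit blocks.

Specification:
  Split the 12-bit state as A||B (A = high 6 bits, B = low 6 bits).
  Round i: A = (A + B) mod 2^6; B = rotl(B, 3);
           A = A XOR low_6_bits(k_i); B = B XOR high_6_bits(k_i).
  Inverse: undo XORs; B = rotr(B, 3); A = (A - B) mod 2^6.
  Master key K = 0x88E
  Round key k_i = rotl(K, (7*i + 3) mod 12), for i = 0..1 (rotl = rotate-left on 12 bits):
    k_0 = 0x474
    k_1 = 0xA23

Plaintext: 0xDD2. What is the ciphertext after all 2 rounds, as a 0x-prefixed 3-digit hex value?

s_0 = plaintext = 0xDD2
s_1 = Round(s_0, k_0) = 0xF43
s_2 = Round(s_1, k_1) = 0x8F0

0x8F0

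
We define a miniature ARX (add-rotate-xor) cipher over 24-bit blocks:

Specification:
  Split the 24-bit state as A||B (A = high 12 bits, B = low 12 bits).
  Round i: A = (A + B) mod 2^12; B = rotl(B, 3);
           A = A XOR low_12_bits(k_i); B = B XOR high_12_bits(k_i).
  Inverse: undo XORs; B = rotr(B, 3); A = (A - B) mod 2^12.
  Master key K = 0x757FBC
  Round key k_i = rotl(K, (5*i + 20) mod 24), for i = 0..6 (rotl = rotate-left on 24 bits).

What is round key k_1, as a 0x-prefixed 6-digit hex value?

0xEAFF78

K = 0x757FBC
k_0 = rotl(K, (5*0+20) mod 24) = rotl(K, 20) = 0xC757FB
k_1 = rotl(K, (5*1+20) mod 24) = rotl(K, 1) = 0xEAFF78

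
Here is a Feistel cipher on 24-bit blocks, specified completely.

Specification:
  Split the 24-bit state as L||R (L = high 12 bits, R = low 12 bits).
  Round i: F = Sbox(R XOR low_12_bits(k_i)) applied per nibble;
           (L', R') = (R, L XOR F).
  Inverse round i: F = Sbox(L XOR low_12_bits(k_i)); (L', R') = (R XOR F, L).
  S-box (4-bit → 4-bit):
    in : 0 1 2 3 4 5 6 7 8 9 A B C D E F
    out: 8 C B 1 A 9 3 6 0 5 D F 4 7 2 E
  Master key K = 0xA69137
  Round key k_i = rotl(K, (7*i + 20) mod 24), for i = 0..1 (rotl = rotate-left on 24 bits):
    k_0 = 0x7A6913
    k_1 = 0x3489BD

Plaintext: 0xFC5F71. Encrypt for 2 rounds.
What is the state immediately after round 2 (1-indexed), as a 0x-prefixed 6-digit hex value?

0xCFE6D0

s_0 = plaintext = 0xFC5F71
s_1 = Round(s_0, k_0) = 0xF71CFE
s_2 = Round(s_1, k_1) = 0xCFE6D0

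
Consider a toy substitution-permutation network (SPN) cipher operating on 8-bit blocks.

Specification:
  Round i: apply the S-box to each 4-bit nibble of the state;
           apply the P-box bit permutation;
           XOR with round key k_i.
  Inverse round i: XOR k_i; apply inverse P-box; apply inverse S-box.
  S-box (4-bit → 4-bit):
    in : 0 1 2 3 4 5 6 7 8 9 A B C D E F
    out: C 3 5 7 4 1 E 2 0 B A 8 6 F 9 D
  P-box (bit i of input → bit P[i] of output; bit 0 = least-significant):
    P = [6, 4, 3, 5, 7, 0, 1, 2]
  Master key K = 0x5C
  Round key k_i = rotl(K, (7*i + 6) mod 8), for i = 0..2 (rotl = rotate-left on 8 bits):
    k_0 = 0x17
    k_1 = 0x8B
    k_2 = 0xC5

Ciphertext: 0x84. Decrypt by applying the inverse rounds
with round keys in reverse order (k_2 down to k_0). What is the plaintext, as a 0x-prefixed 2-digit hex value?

0x2F

s_0 = ciphertext = 0x84
s_1 = InvRound(s_0, k_2) = 0x75
s_2 = InvRound(s_1, k_1) = 0xFD
s_3 = InvRound(s_2, k_0) = 0x2F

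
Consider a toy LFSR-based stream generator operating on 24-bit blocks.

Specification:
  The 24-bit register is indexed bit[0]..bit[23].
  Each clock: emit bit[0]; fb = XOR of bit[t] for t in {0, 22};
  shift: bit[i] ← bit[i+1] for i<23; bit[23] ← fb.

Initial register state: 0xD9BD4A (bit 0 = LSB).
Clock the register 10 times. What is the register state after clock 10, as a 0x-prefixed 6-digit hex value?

reg_0 = 0xD9BD4A
clock 1: out=0, reg = 0xECDEA5
clock 2: out=1, reg = 0x766F52
clock 3: out=0, reg = 0xBB37A9
clock 4: out=1, reg = 0xDD9BD4
clock 5: out=0, reg = 0xEECDEA
clock 6: out=0, reg = 0xF766F5
clock 7: out=1, reg = 0x7BB37A
clock 8: out=0, reg = 0xBDD9BD
clock 9: out=1, reg = 0xDEECDE
clock 10: out=0, reg = 0xEF766F

0xEF766F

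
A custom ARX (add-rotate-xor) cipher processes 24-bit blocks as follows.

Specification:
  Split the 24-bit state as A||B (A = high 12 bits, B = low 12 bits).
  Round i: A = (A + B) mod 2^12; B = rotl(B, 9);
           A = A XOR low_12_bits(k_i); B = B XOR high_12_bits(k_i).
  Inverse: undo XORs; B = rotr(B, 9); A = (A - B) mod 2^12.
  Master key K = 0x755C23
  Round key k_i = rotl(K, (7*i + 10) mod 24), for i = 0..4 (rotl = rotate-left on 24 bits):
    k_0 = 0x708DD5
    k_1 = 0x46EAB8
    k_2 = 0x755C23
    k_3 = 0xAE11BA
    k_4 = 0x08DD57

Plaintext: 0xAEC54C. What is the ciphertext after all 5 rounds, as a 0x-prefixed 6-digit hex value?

0x0EFA5F

s_0 = plaintext = 0xAEC54C
s_1 = Round(s_0, k_0) = 0xDEDFA1
s_2 = Round(s_1, k_1) = 0x73679A
s_3 = Round(s_2, k_2) = 0x2F33A6
s_4 = Round(s_3, k_3) = 0x723695
s_5 = Round(s_4, k_4) = 0x0EFA5F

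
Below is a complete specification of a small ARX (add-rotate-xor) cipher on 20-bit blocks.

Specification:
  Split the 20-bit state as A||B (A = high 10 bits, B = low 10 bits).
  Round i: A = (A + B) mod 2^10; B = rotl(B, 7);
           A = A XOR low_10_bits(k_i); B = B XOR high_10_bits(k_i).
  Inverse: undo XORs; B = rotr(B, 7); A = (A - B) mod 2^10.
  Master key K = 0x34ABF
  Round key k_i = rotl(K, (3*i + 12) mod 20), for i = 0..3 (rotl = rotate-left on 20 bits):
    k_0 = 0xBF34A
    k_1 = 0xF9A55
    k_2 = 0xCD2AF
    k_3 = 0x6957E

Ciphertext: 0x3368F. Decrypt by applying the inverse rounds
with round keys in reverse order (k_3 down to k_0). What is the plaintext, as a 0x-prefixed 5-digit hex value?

0xD1B6A

s_0 = ciphertext = 0x3368F
s_1 = InvRound(s_0, k_3) = 0x17556
s_2 = InvRound(s_1, k_2) = 0xF7B14
s_3 = InvRound(s_2, k_1) = 0x7EB91
s_4 = InvRound(s_3, k_0) = 0xD1B6A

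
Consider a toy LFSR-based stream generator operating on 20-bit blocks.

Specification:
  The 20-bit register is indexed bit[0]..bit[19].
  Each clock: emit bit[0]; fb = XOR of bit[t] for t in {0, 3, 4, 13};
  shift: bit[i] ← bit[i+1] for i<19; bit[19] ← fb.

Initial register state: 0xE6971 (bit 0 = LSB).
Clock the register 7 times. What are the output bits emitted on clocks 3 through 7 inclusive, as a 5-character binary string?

00111

reg_0 = 0xE6971
clock 1: out=1, reg = 0xF34B8
clock 2: out=0, reg = 0xF9A5C
clock 3: out=0, reg = 0x7CD2E
clock 4: out=0, reg = 0xBE697
clock 5: out=1, reg = 0xDF34B
clock 6: out=1, reg = 0xEF9A5
clock 7: out=1, reg = 0x77CD2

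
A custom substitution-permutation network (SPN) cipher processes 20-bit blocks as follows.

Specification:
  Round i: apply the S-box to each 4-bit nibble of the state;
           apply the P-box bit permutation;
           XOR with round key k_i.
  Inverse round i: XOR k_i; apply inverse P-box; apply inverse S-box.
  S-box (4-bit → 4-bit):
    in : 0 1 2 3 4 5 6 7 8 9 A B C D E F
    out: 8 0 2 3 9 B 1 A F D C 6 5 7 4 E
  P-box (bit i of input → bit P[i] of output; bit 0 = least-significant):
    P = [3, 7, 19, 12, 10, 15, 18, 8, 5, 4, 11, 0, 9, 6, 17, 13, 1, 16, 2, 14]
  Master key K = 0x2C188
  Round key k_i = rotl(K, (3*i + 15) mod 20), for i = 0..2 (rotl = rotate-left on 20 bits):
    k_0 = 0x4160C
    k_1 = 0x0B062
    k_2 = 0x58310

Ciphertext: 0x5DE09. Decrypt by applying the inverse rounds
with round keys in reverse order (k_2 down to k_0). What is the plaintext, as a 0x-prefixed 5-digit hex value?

0xA3F19

s_0 = ciphertext = 0x5DE09
s_1 = InvRound(s_0, k_2) = 0x01F44
s_2 = InvRound(s_1, k_1) = 0xC4C51
s_3 = InvRound(s_2, k_0) = 0xA3F19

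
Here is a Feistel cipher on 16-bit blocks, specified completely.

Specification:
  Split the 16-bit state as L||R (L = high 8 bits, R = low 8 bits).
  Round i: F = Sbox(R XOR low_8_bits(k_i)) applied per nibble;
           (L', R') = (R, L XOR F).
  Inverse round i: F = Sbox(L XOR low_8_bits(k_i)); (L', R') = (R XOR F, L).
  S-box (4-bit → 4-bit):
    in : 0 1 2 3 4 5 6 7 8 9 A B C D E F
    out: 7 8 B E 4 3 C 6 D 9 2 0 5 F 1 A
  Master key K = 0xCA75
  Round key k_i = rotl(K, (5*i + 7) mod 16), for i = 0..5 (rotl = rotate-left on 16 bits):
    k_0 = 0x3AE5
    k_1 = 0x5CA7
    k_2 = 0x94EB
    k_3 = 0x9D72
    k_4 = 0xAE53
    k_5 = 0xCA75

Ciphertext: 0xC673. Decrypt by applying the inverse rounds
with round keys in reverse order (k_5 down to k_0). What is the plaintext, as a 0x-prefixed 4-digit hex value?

0x6750

s_0 = ciphertext = 0xC673
s_1 = InvRound(s_0, k_5) = 0x7DC6
s_2 = InvRound(s_1, k_4) = 0x777D
s_3 = InvRound(s_2, k_3) = 0x0E77
s_4 = InvRound(s_3, k_2) = 0x640E
s_5 = InvRound(s_4, k_1) = 0x5064
s_6 = InvRound(s_5, k_0) = 0x6750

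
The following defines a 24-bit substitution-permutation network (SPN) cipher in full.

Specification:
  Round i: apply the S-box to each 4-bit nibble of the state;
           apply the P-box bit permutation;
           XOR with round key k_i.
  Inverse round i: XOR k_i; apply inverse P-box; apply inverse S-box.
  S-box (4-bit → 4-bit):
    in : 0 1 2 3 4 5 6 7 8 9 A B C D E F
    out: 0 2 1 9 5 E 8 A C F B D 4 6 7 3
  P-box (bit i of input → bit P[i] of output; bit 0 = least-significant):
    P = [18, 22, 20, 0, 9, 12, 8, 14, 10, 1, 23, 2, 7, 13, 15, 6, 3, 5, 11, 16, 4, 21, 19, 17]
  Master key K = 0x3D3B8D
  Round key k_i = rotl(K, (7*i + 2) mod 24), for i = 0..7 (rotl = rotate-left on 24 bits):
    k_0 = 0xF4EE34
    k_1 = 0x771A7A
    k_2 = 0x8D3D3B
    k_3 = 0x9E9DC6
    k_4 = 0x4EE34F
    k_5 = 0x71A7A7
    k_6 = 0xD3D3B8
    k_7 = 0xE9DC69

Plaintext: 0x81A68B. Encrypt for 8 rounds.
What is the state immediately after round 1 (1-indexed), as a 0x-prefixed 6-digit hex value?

0xEA8FD1

s_0 = plaintext = 0x81A68B
s_1 = Round(s_0, k_0) = 0xEA8FD1
s_2 = Round(s_1, k_1) = 0x1E8F00
s_3 = Round(s_2, k_2) = 0xADB151
s_4 = Round(s_3, k_3) = 0xFC4434
s_5 = Round(s_4, k_4) = 0xFA2DDF
s_6 = Round(s_5, k_5) = 0x94B61D
s_7 = Round(s_6, k_6) = 0xA94B64
s_8 = Round(s_7, k_7) = 0x5E10D5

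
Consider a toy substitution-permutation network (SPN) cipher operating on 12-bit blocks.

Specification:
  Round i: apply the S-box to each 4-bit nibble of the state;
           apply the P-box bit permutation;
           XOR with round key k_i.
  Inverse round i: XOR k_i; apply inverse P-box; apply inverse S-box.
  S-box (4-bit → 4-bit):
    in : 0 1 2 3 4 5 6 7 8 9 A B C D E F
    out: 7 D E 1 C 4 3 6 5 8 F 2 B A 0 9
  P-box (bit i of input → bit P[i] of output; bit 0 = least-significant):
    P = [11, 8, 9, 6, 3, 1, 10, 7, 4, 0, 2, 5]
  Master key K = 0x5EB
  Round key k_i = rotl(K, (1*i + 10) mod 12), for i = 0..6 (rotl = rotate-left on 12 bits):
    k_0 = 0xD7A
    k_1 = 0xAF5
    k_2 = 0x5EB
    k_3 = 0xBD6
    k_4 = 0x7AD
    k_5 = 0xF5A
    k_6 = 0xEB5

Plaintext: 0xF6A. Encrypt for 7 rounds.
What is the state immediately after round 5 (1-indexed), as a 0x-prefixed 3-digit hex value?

0x47D

s_0 = plaintext = 0xF6A
s_1 = Round(s_0, k_0) = 0x600
s_2 = Round(s_1, k_1) = 0x5EE
s_3 = Round(s_2, k_2) = 0x5EF
s_4 = Round(s_3, k_3) = 0x392
s_5 = Round(s_4, k_4) = 0x47D
s_6 = Round(s_5, k_5) = 0xA3C
s_7 = Round(s_6, k_6) = 0x7C8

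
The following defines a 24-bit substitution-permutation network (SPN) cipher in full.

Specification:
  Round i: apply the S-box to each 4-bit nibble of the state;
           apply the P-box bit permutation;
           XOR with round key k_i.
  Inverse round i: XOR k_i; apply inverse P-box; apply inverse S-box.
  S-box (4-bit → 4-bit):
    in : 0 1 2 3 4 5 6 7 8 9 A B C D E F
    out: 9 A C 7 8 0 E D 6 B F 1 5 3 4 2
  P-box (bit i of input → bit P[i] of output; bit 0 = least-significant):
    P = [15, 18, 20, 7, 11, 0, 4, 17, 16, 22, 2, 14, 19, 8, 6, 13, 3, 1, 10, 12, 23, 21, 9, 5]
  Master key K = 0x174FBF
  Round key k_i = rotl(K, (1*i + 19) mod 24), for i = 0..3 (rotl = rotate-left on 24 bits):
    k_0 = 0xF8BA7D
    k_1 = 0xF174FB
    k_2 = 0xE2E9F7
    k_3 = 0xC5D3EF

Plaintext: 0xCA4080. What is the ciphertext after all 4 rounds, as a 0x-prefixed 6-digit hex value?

s_0 = plaintext = 0xCA4080
s_1 = Round(s_0, k_0) = 0x794CE6
s_2 = Round(s_1, k_1) = 0x644645
s_3 = Round(s_2, k_2) = 0x809BD3
s_4 = Round(s_3, k_3) = 0xF868E6

0xF868E6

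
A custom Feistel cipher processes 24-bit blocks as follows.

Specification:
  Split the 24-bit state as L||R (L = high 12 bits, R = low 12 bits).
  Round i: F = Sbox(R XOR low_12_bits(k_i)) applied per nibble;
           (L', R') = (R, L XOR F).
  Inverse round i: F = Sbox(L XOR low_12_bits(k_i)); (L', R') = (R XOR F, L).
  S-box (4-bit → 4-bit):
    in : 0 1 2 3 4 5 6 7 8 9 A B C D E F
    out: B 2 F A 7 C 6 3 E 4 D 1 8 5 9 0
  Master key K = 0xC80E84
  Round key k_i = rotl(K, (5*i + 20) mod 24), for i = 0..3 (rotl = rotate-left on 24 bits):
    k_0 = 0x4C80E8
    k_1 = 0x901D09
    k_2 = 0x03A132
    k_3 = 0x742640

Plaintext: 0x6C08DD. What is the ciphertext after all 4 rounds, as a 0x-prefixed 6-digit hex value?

0x486B37

s_0 = plaintext = 0x6C08DD
s_1 = Round(s_0, k_0) = 0x8DD86C
s_2 = Round(s_1, k_1) = 0x86C4B1
s_3 = Round(s_2, k_2) = 0x4B1486
s_4 = Round(s_3, k_3) = 0x486B37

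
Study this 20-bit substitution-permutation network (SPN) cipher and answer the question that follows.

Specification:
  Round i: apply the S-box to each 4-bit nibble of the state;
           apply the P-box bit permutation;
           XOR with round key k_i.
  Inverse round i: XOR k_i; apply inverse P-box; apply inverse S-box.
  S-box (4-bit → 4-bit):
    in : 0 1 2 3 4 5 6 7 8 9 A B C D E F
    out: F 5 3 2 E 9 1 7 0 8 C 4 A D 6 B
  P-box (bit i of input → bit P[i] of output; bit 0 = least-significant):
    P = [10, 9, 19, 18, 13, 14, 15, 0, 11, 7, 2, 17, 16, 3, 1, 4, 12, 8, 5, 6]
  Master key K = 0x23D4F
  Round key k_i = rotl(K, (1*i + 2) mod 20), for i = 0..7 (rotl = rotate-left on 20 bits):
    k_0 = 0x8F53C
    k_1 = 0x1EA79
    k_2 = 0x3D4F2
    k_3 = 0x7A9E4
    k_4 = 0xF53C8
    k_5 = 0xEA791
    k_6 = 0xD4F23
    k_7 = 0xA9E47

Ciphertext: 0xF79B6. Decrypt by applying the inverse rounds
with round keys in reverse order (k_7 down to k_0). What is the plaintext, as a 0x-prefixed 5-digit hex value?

s_0 = ciphertext = 0xF79B6
s_1 = InvRound(s_0, k_7) = 0x4530F
s_2 = InvRound(s_1, k_6) = 0x12181
s_3 = InvRound(s_2, k_5) = 0x859B0
s_4 = InvRound(s_3, k_4) = 0xAF58C
s_5 = InvRound(s_4, k_3) = 0xD263D
s_6 = InvRound(s_5, k_2) = 0x5E404
s_7 = InvRound(s_6, k_1) = 0xAC19F
s_8 = InvRound(s_7, k_0) = 0x1BC56

0x1BC56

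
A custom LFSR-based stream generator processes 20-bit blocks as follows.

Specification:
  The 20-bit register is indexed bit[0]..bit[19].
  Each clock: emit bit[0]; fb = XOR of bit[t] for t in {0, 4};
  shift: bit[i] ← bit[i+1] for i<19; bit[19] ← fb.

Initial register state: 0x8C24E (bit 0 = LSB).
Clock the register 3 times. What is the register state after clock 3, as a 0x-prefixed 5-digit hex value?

reg_0 = 0x8C24E
clock 1: out=0, reg = 0x46127
clock 2: out=1, reg = 0xA3093
clock 3: out=1, reg = 0x51849

0x51849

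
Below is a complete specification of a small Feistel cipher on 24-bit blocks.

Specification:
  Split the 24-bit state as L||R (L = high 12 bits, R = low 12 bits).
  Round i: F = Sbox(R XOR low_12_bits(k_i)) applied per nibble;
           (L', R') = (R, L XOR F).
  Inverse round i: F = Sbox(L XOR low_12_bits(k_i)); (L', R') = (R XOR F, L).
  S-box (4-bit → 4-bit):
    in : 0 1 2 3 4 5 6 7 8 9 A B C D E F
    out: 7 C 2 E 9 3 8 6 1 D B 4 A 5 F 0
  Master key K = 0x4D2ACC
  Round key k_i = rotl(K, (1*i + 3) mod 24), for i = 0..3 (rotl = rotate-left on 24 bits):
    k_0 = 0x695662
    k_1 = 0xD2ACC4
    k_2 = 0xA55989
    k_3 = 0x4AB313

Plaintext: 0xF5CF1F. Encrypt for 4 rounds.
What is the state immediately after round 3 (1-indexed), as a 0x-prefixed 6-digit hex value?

s_0 = plaintext = 0xF5CF1F
s_1 = Round(s_0, k_0) = 0xF1F239
s_2 = Round(s_1, k_1) = 0x23901A
s_3 = Round(s_2, k_2) = 0x01AFE7
s_4 = Round(s_3, k_3) = 0xFE7A13

0x01AFE7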